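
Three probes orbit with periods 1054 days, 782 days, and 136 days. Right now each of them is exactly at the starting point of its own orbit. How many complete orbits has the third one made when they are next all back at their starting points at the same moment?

713 orbits

The first common completion time is the LCM of the periods.
1054 = 2 × 17 × 31
782 = 2 × 17 × 23
136 = 2^3 × 17
LCM(1054, 782, 136) = 2^3 × 17 × 23 × 31 = 96968.
Orbits for period 136: 96968 / 136 = 713.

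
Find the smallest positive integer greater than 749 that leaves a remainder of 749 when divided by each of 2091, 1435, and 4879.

73934

N − 749 must be a common multiple of 2091, 1435, and 4879.
2091 = 3 × 17 × 41
1435 = 5 × 7 × 41
4879 = 7 × 17 × 41
LCM(2091, 1435, 4879) = 3 × 5 × 7 × 17 × 41 = 73185.
Smallest N > 749 is LCM + 749 = 73185 + 749 = 73934.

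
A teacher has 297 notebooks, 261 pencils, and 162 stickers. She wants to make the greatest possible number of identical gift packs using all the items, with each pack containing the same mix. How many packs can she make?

9 packs

The pack count must divide each quantity, so the greatest is gcd(297, 261, 162).
297 = 3^3 × 11
261 = 3^2 × 29
162 = 2 × 3^4
gcd(297, 261, 162) = 3^2 = 9.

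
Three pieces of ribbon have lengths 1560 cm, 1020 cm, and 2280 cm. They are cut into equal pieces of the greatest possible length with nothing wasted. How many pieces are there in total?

Piece length = gcd(1560, 1020, 2280).
1560 = 2^3 × 3 × 5 × 13
1020 = 2^2 × 3 × 5 × 17
2280 = 2^3 × 3 × 5 × 19
gcd(1560, 1020, 2280) = 2^2 × 3 × 5 = 60.
Total pieces = 1560/60 + 1020/60 + 2280/60 = 26 + 17 + 38 = 81.

81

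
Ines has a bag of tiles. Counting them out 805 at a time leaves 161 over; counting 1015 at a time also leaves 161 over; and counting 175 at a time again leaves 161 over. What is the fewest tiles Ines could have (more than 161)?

116886

N − 161 must be a common multiple of 805, 1015, and 175.
805 = 5 × 7 × 23
1015 = 5 × 7 × 29
175 = 5^2 × 7
LCM(805, 1015, 175) = 5^2 × 7 × 23 × 29 = 116725.
Smallest N > 161 is LCM + 161 = 116725 + 161 = 116886.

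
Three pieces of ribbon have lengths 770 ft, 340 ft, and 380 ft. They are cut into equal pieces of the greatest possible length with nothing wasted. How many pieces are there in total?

Piece length = gcd(770, 340, 380).
770 = 2 × 5 × 7 × 11
340 = 2^2 × 5 × 17
380 = 2^2 × 5 × 19
gcd(770, 340, 380) = 2 × 5 = 10.
Total pieces = 770/10 + 340/10 + 380/10 = 77 + 34 + 38 = 149.

149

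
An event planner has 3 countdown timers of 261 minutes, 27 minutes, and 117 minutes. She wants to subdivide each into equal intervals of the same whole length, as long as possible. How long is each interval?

9 minutes

The interval must divide each timer length; the longest such is the gcd.
261 = 3^2 × 29
27 = 3^3
117 = 3^2 × 13
gcd(261, 27, 117) = 3^2 = 9.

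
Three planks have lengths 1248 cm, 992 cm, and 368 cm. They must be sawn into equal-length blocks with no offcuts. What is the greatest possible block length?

16 cm

This is the greatest common divisor of 1248, 992, and 368.
1248 = 2^5 × 3 × 13
992 = 2^5 × 31
368 = 2^4 × 23
gcd(1248, 992, 368) = 2^4 = 16.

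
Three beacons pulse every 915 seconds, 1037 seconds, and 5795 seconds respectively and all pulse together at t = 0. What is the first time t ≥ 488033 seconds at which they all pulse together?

Joint pulses occur at multiples of LCM(915, 1037, 5795).
915 = 3 × 5 × 61
1037 = 17 × 61
5795 = 5 × 19 × 61
LCM(915, 1037, 5795) = 3 × 5 × 17 × 19 × 61 = 295545.
Smallest multiple of 295545 that is ≥ 488033: ⌈488033/295545⌉ × 295545 = 2 × 295545 = 591090.

591090 seconds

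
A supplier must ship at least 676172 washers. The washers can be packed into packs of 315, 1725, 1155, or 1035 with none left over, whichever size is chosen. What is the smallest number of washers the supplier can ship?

The number of washers must be a common multiple of 315, 1725, 1155, and 1035, so a multiple of their LCM.
315 = 3^2 × 5 × 7
1725 = 3 × 5^2 × 23
1155 = 3 × 5 × 7 × 11
1035 = 3^2 × 5 × 23
LCM(315, 1725, 1155, 1035) = 3^2 × 5^2 × 7 × 11 × 23 = 398475.
Smallest multiple of 398475 that is ≥ 676172: ⌈676172/398475⌉ × 398475 = 2 × 398475 = 796950.

796950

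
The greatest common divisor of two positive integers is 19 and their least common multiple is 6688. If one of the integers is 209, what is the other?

For two integers, gcd × lcm = product, so the other is (19 × 6688) / 209 = 127072 / 209 = 608.

608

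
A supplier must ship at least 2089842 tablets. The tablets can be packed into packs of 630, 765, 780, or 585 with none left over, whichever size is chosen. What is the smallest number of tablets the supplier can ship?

The number of tablets must be a common multiple of 630, 765, 780, and 585, so a multiple of their LCM.
630 = 2 × 3^2 × 5 × 7
765 = 3^2 × 5 × 17
780 = 2^2 × 3 × 5 × 13
585 = 3^2 × 5 × 13
LCM(630, 765, 780, 585) = 2^2 × 3^2 × 5 × 7 × 13 × 17 = 278460.
Smallest multiple of 278460 that is ≥ 2089842: ⌈2089842/278460⌉ × 278460 = 8 × 278460 = 2227680.

2227680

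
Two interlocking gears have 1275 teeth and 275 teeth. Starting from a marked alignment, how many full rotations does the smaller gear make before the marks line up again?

51 rotations

All finish a whole number of cycles simultaneously at t = LCM of the periods.
1275 = 3 × 5^2 × 17
275 = 5^2 × 11
LCM(1275, 275) = 3 × 5^2 × 11 × 17 = 14025.
Rotations for period 275: 14025 / 275 = 51.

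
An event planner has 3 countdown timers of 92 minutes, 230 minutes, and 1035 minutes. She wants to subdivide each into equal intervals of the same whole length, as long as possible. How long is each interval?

23 minutes

The interval must divide each timer length; the longest such is the gcd.
92 = 2^2 × 23
230 = 2 × 5 × 23
1035 = 3^2 × 5 × 23
gcd(92, 230, 1035) = 23.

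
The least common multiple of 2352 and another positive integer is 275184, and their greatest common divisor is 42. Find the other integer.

4914

gcd × lcm = product of the two integers, so the other integer is (42 × 275184) / 2352 = 4914.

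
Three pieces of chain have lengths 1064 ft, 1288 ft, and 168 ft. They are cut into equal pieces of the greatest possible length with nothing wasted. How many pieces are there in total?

45

Piece length = gcd(1064, 1288, 168).
1064 = 2^3 × 7 × 19
1288 = 2^3 × 7 × 23
168 = 2^3 × 3 × 7
gcd(1064, 1288, 168) = 2^3 × 7 = 56.
Total pieces = 1064/56 + 1288/56 + 168/56 = 19 + 23 + 3 = 45.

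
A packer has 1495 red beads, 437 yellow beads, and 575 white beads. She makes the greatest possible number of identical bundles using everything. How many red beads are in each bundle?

65

Number of bundles = gcd(1495, 437, 575).
1495 = 5 × 13 × 23
437 = 19 × 23
575 = 5^2 × 23
gcd(1495, 437, 575) = 23.
red beads per bundle = 1495 / 23 = 65.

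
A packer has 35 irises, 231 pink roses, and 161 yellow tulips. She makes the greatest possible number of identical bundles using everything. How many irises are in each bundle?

5

Number of bundles = gcd(35, 231, 161).
35 = 5 × 7
231 = 3 × 7 × 11
161 = 7 × 23
gcd(35, 231, 161) = 7.
irises per bundle = 35 / 7 = 5.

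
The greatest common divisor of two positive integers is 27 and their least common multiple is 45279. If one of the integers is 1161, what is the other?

For two integers, gcd × lcm = product, so the other is (27 × 45279) / 1161 = 1222533 / 1161 = 1053.

1053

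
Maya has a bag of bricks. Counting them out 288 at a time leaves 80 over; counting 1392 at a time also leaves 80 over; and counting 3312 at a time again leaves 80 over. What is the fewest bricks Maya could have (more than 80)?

N − 80 must be a common multiple of 288, 1392, and 3312.
288 = 2^5 × 3^2
1392 = 2^4 × 3 × 29
3312 = 2^4 × 3^2 × 23
LCM(288, 1392, 3312) = 2^5 × 3^2 × 23 × 29 = 192096.
Smallest N > 80 is LCM + 80 = 192096 + 80 = 192176.

192176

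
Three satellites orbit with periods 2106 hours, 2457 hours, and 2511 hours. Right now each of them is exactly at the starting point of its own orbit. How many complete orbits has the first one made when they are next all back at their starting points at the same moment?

All finish a whole number of cycles simultaneously at t = LCM of the periods.
2106 = 2 × 3^4 × 13
2457 = 3^3 × 7 × 13
2511 = 3^4 × 31
LCM(2106, 2457, 2511) = 2 × 3^4 × 7 × 13 × 31 = 457002.
Orbits for period 2106: 457002 / 2106 = 217.

217 orbits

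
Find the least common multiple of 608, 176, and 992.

207328

608 = 2^5 × 19
176 = 2^4 × 11
992 = 2^5 × 31
LCM(608, 176, 992) = 2^5 × 11 × 19 × 31 = 207328.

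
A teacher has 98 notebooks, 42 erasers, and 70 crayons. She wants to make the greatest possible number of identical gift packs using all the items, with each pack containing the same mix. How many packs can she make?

The pack count must divide each quantity, so the greatest is gcd(98, 42, 70).
98 = 2 × 7^2
42 = 2 × 3 × 7
70 = 2 × 5 × 7
gcd(98, 42, 70) = 2 × 7 = 14.

14 packs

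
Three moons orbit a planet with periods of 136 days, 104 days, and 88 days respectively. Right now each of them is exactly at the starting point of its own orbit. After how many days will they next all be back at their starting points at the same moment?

19448 days

We need the least common multiple of the intervals.
136 = 2^3 × 17
104 = 2^3 × 13
88 = 2^3 × 11
LCM(136, 104, 88) = 2^3 × 11 × 13 × 17 = 19448.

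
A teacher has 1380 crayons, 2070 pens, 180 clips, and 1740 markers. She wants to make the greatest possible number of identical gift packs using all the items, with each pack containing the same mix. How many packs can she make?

30 packs

The pack count must divide each quantity, so the greatest is gcd(1380, 2070, 180, 1740).
1380 = 2^2 × 3 × 5 × 23
2070 = 2 × 3^2 × 5 × 23
180 = 2^2 × 3^2 × 5
1740 = 2^2 × 3 × 5 × 29
gcd(1380, 2070, 180, 1740) = 2 × 3 × 5 = 30.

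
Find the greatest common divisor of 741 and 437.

741 = 3 × 13 × 19
437 = 19 × 23
gcd(741, 437) = 19.

19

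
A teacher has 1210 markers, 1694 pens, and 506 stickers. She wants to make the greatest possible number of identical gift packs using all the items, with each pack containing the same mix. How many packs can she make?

The pack count must divide each quantity, so the greatest is gcd(1210, 1694, 506).
1210 = 2 × 5 × 11^2
1694 = 2 × 7 × 11^2
506 = 2 × 11 × 23
gcd(1210, 1694, 506) = 2 × 11 = 22.

22 packs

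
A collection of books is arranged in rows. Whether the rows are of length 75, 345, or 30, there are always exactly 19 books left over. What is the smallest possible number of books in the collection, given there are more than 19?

N − 19 must be a common multiple of 75, 345, and 30.
75 = 3 × 5^2
345 = 3 × 5 × 23
30 = 2 × 3 × 5
LCM(75, 345, 30) = 2 × 3 × 5^2 × 23 = 3450.
Smallest N > 19 is LCM + 19 = 3450 + 19 = 3469.

3469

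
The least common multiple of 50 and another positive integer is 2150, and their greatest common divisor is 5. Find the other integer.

gcd × lcm = product of the two integers, so the other integer is (5 × 2150) / 50 = 215.

215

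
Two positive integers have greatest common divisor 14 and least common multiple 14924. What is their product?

For any two positive integers, gcd × lcm = product = 14 × 14924 = 208936.

208936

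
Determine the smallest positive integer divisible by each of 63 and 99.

63 = 3^2 × 7
99 = 3^2 × 11
LCM(63, 99) = 3^2 × 7 × 11 = 693.

693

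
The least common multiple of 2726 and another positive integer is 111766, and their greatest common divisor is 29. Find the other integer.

1189

gcd × lcm = product of the two integers, so the other integer is (29 × 111766) / 2726 = 1189.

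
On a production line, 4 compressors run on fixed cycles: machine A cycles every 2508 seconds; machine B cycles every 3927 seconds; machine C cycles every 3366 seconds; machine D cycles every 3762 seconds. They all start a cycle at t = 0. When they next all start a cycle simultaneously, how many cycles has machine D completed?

238 cycles

All finish a whole number of cycles simultaneously at t = LCM of the periods.
2508 = 2^2 × 3 × 11 × 19
3927 = 3 × 7 × 11 × 17
3366 = 2 × 3^2 × 11 × 17
3762 = 2 × 3^2 × 11 × 19
LCM(2508, 3927, 3366, 3762) = 2^2 × 3^2 × 7 × 11 × 17 × 19 = 895356.
Cycles for period 3762: 895356 / 3762 = 238.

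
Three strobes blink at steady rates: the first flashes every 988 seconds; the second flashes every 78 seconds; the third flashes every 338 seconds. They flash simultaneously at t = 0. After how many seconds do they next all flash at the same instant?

38532 seconds

We need the least common multiple of the intervals.
988 = 2^2 × 13 × 19
78 = 2 × 3 × 13
338 = 2 × 13^2
LCM(988, 78, 338) = 2^2 × 3 × 13^2 × 19 = 38532.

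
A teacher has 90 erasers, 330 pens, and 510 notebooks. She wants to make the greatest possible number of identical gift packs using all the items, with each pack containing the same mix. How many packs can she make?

30 packs

The pack count must divide each quantity, so the greatest is gcd(90, 330, 510).
90 = 2 × 3^2 × 5
330 = 2 × 3 × 5 × 11
510 = 2 × 3 × 5 × 17
gcd(90, 330, 510) = 2 × 3 × 5 = 30.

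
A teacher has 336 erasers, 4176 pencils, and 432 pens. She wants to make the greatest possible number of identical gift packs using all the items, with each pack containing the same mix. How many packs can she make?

48 packs

The pack count must divide each quantity, so the greatest is gcd(336, 4176, 432).
336 = 2^4 × 3 × 7
4176 = 2^4 × 3^2 × 29
432 = 2^4 × 3^3
gcd(336, 4176, 432) = 2^4 × 3 = 48.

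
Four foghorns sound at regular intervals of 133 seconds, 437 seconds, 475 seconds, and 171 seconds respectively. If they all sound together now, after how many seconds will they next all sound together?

The first simultaneous occurrence is after LCM of the individual periods.
133 = 7 × 19
437 = 19 × 23
475 = 5^2 × 19
171 = 3^2 × 19
LCM(133, 437, 475, 171) = 3^2 × 5^2 × 7 × 19 × 23 = 688275.

688275 seconds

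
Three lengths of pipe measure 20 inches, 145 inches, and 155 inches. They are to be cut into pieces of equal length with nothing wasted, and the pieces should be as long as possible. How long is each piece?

Each piece length must divide every original length, so the longest possible is gcd(20, 145, 155).
20 = 2^2 × 5
145 = 5 × 29
155 = 5 × 31
gcd(20, 145, 155) = 5.

5 inches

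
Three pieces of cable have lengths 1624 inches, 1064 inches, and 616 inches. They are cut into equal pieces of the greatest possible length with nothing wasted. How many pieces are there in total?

Piece length = gcd(1624, 1064, 616).
1624 = 2^3 × 7 × 29
1064 = 2^3 × 7 × 19
616 = 2^3 × 7 × 11
gcd(1624, 1064, 616) = 2^3 × 7 = 56.
Total pieces = 1624/56 + 1064/56 + 616/56 = 29 + 19 + 11 = 59.

59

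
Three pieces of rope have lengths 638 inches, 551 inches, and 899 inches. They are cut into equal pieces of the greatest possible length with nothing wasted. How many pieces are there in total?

Piece length = gcd(638, 551, 899).
638 = 2 × 11 × 29
551 = 19 × 29
899 = 29 × 31
gcd(638, 551, 899) = 29.
Total pieces = 638/29 + 551/29 + 899/29 = 22 + 19 + 31 = 72.

72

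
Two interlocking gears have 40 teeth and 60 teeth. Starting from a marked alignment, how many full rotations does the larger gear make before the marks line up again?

They are all back at their starting positions together after one LCM of the periods.
40 = 2^3 × 5
60 = 2^2 × 3 × 5
LCM(40, 60) = 2^3 × 3 × 5 = 120.
Rotations for period 60: 120 / 60 = 2.

2 rotations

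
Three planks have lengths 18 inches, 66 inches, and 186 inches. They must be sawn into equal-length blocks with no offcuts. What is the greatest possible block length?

6 inches

The block length must divide every plank, so the greatest is gcd(18, 66, 186).
18 = 2 × 3^2
66 = 2 × 3 × 11
186 = 2 × 3 × 31
gcd(18, 66, 186) = 2 × 3 = 6.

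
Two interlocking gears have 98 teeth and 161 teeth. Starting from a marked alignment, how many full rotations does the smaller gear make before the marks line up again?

All finish a whole number of cycles simultaneously at t = LCM of the periods.
98 = 2 × 7^2
161 = 7 × 23
LCM(98, 161) = 2 × 7^2 × 23 = 2254.
Rotations for period 98: 2254 / 98 = 23.

23 rotations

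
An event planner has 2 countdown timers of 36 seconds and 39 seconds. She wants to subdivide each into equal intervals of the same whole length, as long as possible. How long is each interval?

By the Euclidean algorithm:
39 = 1 × 36 + 3
36 = 12 × 3 + 0
gcd(36, 39) = 3.

3 seconds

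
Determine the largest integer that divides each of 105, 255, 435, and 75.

15

105 = 3 × 5 × 7
255 = 3 × 5 × 17
435 = 3 × 5 × 29
75 = 3 × 5^2
gcd(105, 255, 435, 75) = 3 × 5 = 15.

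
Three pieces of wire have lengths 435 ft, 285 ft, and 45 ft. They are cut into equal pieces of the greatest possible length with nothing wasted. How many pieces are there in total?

Piece length = gcd(435, 285, 45).
435 = 3 × 5 × 29
285 = 3 × 5 × 19
45 = 3^2 × 5
gcd(435, 285, 45) = 3 × 5 = 15.
Total pieces = 435/15 + 285/15 + 45/15 = 29 + 19 + 3 = 51.

51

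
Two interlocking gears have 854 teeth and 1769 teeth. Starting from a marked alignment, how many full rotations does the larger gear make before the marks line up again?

14 rotations

The first common completion time is the LCM of the periods.
854 = 2 × 7 × 61
1769 = 29 × 61
LCM(854, 1769) = 2 × 7 × 29 × 61 = 24766.
Rotations for period 1769: 24766 / 1769 = 14.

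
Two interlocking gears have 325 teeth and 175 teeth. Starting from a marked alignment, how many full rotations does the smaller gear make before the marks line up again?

13 rotations

The first common completion time is the LCM of the periods.
325 = 5^2 × 13
175 = 5^2 × 7
LCM(325, 175) = 5^2 × 7 × 13 = 2275.
Rotations for period 175: 2275 / 175 = 13.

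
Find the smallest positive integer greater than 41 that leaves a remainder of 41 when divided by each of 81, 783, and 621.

54068

N − 41 must be a common multiple of 81, 783, and 621.
81 = 3^4
783 = 3^3 × 29
621 = 3^3 × 23
LCM(81, 783, 621) = 3^4 × 23 × 29 = 54027.
Smallest N > 41 is LCM + 41 = 54027 + 41 = 54068.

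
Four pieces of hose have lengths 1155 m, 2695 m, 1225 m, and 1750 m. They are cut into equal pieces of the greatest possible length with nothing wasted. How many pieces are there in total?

195

Piece length = gcd(1155, 2695, 1225, 1750).
1155 = 3 × 5 × 7 × 11
2695 = 5 × 7^2 × 11
1225 = 5^2 × 7^2
1750 = 2 × 5^3 × 7
gcd(1155, 2695, 1225, 1750) = 5 × 7 = 35.
Total pieces = 1155/35 + 2695/35 + 1225/35 + 1750/35 = 33 + 77 + 35 + 50 = 195.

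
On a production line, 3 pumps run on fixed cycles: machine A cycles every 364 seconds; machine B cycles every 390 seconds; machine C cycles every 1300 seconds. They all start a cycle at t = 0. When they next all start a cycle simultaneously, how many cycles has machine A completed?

75 cycles

The first common completion time is the LCM of the periods.
364 = 2^2 × 7 × 13
390 = 2 × 3 × 5 × 13
1300 = 2^2 × 5^2 × 13
LCM(364, 390, 1300) = 2^2 × 3 × 5^2 × 7 × 13 = 27300.
Cycles for period 364: 27300 / 364 = 75.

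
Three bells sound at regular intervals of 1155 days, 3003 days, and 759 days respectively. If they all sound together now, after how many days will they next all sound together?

We need the least common multiple of the intervals.
1155 = 3 × 5 × 7 × 11
3003 = 3 × 7 × 11 × 13
759 = 3 × 11 × 23
LCM(1155, 3003, 759) = 3 × 5 × 7 × 11 × 13 × 23 = 345345.

345345 days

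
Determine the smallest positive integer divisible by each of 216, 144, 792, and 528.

4752

216 = 2^3 × 3^3
144 = 2^4 × 3^2
792 = 2^3 × 3^2 × 11
528 = 2^4 × 3 × 11
LCM(216, 144, 792, 528) = 2^4 × 3^3 × 11 = 4752.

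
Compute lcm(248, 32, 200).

24800

248 = 2^3 × 31
32 = 2^5
200 = 2^3 × 5^2
LCM(248, 32, 200) = 2^5 × 5^2 × 31 = 24800.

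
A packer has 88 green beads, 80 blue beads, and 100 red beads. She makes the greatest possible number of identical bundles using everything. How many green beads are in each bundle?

22

Number of bundles = gcd(88, 80, 100).
88 = 2^3 × 11
80 = 2^4 × 5
100 = 2^2 × 5^2
gcd(88, 80, 100) = 2^2 = 4.
green beads per bundle = 88 / 4 = 22.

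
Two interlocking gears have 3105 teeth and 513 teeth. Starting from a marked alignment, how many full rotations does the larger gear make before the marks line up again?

All finish a whole number of cycles simultaneously at t = LCM of the periods.
3105 = 3^3 × 5 × 23
513 = 3^3 × 19
LCM(3105, 513) = 3^3 × 5 × 19 × 23 = 58995.
Rotations for period 3105: 58995 / 3105 = 19.

19 rotations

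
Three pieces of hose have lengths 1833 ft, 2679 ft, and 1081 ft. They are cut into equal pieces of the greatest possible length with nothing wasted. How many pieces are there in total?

119

Piece length = gcd(1833, 2679, 1081).
1833 = 3 × 13 × 47
2679 = 3 × 19 × 47
1081 = 23 × 47
gcd(1833, 2679, 1081) = 47.
Total pieces = 1833/47 + 2679/47 + 1081/47 = 39 + 57 + 23 = 119.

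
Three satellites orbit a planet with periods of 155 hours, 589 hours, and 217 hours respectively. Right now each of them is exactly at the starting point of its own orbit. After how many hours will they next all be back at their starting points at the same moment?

20615 hours

They coincide at every common multiple of the periods; the first is the LCM.
155 = 5 × 31
589 = 19 × 31
217 = 7 × 31
LCM(155, 589, 217) = 5 × 7 × 19 × 31 = 20615.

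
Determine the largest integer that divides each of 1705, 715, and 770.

1705 = 5 × 11 × 31
715 = 5 × 11 × 13
770 = 2 × 5 × 7 × 11
gcd(1705, 715, 770) = 5 × 11 = 55.

55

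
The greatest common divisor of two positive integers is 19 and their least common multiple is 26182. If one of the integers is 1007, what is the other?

For two integers, gcd × lcm = product, so the other is (19 × 26182) / 1007 = 497458 / 1007 = 494.

494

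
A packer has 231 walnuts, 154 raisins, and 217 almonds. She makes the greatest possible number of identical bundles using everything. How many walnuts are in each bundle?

Number of bundles = gcd(231, 154, 217).
231 = 3 × 7 × 11
154 = 2 × 7 × 11
217 = 7 × 31
gcd(231, 154, 217) = 7.
walnuts per bundle = 231 / 7 = 33.

33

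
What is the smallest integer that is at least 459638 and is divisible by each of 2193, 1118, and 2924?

570180

The integer must be a common multiple of 2193, 1118, and 2924, so a multiple of their LCM.
2193 = 3 × 17 × 43
1118 = 2 × 13 × 43
2924 = 2^2 × 17 × 43
LCM(2193, 1118, 2924) = 2^2 × 3 × 13 × 17 × 43 = 114036.
Smallest multiple of 114036 that is ≥ 459638: ⌈459638/114036⌉ × 114036 = 5 × 114036 = 570180.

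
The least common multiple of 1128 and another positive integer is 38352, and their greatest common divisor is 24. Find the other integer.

gcd × lcm = product of the two integers, so the other integer is (24 × 38352) / 1128 = 816.

816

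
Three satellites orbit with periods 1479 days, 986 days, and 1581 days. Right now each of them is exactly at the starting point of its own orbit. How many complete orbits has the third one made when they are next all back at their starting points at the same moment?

They are all back at their starting positions together after one LCM of the periods.
1479 = 3 × 17 × 29
986 = 2 × 17 × 29
1581 = 3 × 17 × 31
LCM(1479, 986, 1581) = 2 × 3 × 17 × 29 × 31 = 91698.
Orbits for period 1581: 91698 / 1581 = 58.

58 orbits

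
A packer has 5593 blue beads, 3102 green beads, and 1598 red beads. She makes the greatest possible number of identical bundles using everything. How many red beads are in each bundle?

Number of bundles = gcd(5593, 3102, 1598).
5593 = 7 × 17 × 47
3102 = 2 × 3 × 11 × 47
1598 = 2 × 17 × 47
gcd(5593, 3102, 1598) = 47.
red beads per bundle = 1598 / 47 = 34.

34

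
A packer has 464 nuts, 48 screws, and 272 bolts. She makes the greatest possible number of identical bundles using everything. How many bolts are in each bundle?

Number of bundles = gcd(464, 48, 272).
464 = 2^4 × 29
48 = 2^4 × 3
272 = 2^4 × 17
gcd(464, 48, 272) = 2^4 = 16.
bolts per bundle = 272 / 16 = 17.

17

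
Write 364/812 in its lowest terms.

13/29

364 = 2^2 × 7 × 13
812 = 2^2 × 7 × 29
gcd(364, 812) = 2^2 × 7 = 28.
Divide numerator and denominator by 28: 364/812 = 13/29.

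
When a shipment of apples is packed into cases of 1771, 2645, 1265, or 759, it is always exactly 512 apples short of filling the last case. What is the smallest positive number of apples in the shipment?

Being 512 short of a full case of size k means N ≡ −512 (mod k), i.e. N + 512 is a multiple of each size.
1771 = 7 × 11 × 23
2645 = 5 × 23^2
1265 = 5 × 11 × 23
759 = 3 × 11 × 23
LCM(1771, 2645, 1265, 759) = 3 × 5 × 7 × 11 × 23^2 = 610995.
Smallest positive N is 610995 − 512 = 610483.

610483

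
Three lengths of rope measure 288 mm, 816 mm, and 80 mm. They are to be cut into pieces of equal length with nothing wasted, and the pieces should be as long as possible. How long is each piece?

16 mm

Each piece length must divide every original length, so the longest possible is gcd(288, 816, 80).
288 = 2^5 × 3^2
816 = 2^4 × 3 × 17
80 = 2^4 × 5
gcd(288, 816, 80) = 2^4 = 16.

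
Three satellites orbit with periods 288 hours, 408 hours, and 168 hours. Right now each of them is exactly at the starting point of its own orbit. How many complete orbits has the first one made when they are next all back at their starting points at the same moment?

119 orbits

They are all back at their starting positions together after one LCM of the periods.
288 = 2^5 × 3^2
408 = 2^3 × 3 × 17
168 = 2^3 × 3 × 7
LCM(288, 408, 168) = 2^5 × 3^2 × 7 × 17 = 34272.
Orbits for period 288: 34272 / 288 = 119.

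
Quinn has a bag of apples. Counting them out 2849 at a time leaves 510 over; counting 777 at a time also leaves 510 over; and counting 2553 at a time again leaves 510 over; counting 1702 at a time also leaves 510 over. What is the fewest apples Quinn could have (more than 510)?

393672

N − 510 must be a common multiple of 2849, 777, 2553, and 1702.
2849 = 7 × 11 × 37
777 = 3 × 7 × 37
2553 = 3 × 23 × 37
1702 = 2 × 23 × 37
LCM(2849, 777, 2553, 1702) = 2 × 3 × 7 × 11 × 23 × 37 = 393162.
Smallest N > 510 is LCM + 510 = 393162 + 510 = 393672.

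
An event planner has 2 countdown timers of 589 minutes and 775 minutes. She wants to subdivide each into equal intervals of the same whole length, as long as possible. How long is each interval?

31 minutes

By the Euclidean algorithm:
775 = 1 × 589 + 186
589 = 3 × 186 + 31
186 = 6 × 31 + 0
gcd(589, 775) = 31.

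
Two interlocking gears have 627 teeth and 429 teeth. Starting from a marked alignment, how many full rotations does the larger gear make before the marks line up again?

They are all back at their starting positions together after one LCM of the periods.
627 = 3 × 11 × 19
429 = 3 × 11 × 13
LCM(627, 429) = 3 × 11 × 13 × 19 = 8151.
Rotations for period 627: 8151 / 627 = 13.

13 rotations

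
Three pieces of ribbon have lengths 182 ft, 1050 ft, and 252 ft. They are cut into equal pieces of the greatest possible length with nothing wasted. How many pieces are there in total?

Piece length = gcd(182, 1050, 252).
182 = 2 × 7 × 13
1050 = 2 × 3 × 5^2 × 7
252 = 2^2 × 3^2 × 7
gcd(182, 1050, 252) = 2 × 7 = 14.
Total pieces = 182/14 + 1050/14 + 252/14 = 13 + 75 + 18 = 106.

106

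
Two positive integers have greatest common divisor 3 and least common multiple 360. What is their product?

1080

For any two positive integers, gcd × lcm = product = 3 × 360 = 1080.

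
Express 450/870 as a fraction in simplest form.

15/29

450 = 2 × 3^2 × 5^2
870 = 2 × 3 × 5 × 29
gcd(450, 870) = 2 × 3 × 5 = 30.
Divide numerator and denominator by 30: 450/870 = 15/29.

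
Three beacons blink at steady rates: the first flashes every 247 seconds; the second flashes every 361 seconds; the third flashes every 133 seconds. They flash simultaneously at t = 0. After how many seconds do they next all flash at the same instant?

32851 seconds

The first simultaneous occurrence is after LCM of the individual periods.
247 = 13 × 19
361 = 19^2
133 = 7 × 19
LCM(247, 361, 133) = 7 × 13 × 19^2 = 32851.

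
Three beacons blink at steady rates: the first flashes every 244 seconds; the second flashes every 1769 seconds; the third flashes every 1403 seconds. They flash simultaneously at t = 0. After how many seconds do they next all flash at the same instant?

The first simultaneous occurrence is after LCM of the individual periods.
244 = 2^2 × 61
1769 = 29 × 61
1403 = 23 × 61
LCM(244, 1769, 1403) = 2^2 × 23 × 29 × 61 = 162748.

162748 seconds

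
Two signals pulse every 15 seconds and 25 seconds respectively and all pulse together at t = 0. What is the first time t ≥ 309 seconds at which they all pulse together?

375 seconds

Joint pulses occur at multiples of LCM(15, 25).
15 = 3 × 5
25 = 5^2
LCM(15, 25) = 3 × 5^2 = 75.
Smallest multiple of 75 that is ≥ 309: ⌈309/75⌉ × 75 = 5 × 75 = 375.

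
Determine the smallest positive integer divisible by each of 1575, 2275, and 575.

1575 = 3^2 × 5^2 × 7
2275 = 5^2 × 7 × 13
575 = 5^2 × 23
LCM(1575, 2275, 575) = 3^2 × 5^2 × 7 × 13 × 23 = 470925.

470925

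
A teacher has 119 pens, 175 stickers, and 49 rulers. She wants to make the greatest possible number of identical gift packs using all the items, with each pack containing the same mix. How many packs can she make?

7 packs

The pack count must divide each quantity, so the greatest is gcd(119, 175, 49).
119 = 7 × 17
175 = 5^2 × 7
49 = 7^2
gcd(119, 175, 49) = 7.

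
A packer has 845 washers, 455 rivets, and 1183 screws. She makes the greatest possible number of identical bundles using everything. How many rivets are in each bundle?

35

Number of bundles = gcd(845, 455, 1183).
845 = 5 × 13^2
455 = 5 × 7 × 13
1183 = 7 × 13^2
gcd(845, 455, 1183) = 13.
rivets per bundle = 455 / 13 = 35.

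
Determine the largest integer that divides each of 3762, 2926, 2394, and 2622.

38

3762 = 2 × 3^2 × 11 × 19
2926 = 2 × 7 × 11 × 19
2394 = 2 × 3^2 × 7 × 19
2622 = 2 × 3 × 19 × 23
gcd(3762, 2926, 2394, 2622) = 2 × 19 = 38.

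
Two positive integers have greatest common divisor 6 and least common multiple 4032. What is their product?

For any two positive integers, gcd × lcm = product = 6 × 4032 = 24192.

24192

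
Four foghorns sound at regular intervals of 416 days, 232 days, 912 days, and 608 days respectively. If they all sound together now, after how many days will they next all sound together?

687648 days

They coincide at every common multiple of the periods; the first is the LCM.
416 = 2^5 × 13
232 = 2^3 × 29
912 = 2^4 × 3 × 19
608 = 2^5 × 19
LCM(416, 232, 912, 608) = 2^5 × 3 × 13 × 19 × 29 = 687648.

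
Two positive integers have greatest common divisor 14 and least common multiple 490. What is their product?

6860

For any two positive integers, gcd × lcm = product = 14 × 490 = 6860.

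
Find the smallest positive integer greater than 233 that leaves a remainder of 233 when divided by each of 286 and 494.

N − 233 must be a common multiple of 286 and 494.
286 = 2 × 11 × 13
494 = 2 × 13 × 19
LCM(286, 494) = 2 × 11 × 13 × 19 = 5434.
Smallest N > 233 is LCM + 233 = 5434 + 233 = 5667.

5667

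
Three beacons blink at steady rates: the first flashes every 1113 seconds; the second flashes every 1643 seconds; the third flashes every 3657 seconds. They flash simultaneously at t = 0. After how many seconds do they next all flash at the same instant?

They coincide at every common multiple of the periods; the first is the LCM.
1113 = 3 × 7 × 53
1643 = 31 × 53
3657 = 3 × 23 × 53
LCM(1113, 1643, 3657) = 3 × 7 × 23 × 31 × 53 = 793569.

793569 seconds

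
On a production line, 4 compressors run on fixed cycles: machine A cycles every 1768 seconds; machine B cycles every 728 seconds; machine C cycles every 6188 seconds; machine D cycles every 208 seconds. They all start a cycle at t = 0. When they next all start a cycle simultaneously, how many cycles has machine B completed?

34 cycles

All finish a whole number of cycles simultaneously at t = LCM of the periods.
1768 = 2^3 × 13 × 17
728 = 2^3 × 7 × 13
6188 = 2^2 × 7 × 13 × 17
208 = 2^4 × 13
LCM(1768, 728, 6188, 208) = 2^4 × 7 × 13 × 17 = 24752.
Cycles for period 728: 24752 / 728 = 34.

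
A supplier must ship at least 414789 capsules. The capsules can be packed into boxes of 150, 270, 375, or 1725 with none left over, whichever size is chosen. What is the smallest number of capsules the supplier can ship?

The number of capsules must be a common multiple of 150, 270, 375, and 1725, so a multiple of their LCM.
150 = 2 × 3 × 5^2
270 = 2 × 3^3 × 5
375 = 3 × 5^3
1725 = 3 × 5^2 × 23
LCM(150, 270, 375, 1725) = 2 × 3^3 × 5^3 × 23 = 155250.
Smallest multiple of 155250 that is ≥ 414789: ⌈414789/155250⌉ × 155250 = 3 × 155250 = 465750.

465750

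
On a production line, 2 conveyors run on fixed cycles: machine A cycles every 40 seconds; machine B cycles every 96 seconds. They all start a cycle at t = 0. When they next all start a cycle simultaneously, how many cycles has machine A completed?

12 cycles

All finish a whole number of cycles simultaneously at t = LCM of the periods.
40 = 2^3 × 5
96 = 2^5 × 3
LCM(40, 96) = 2^5 × 3 × 5 = 480.
Cycles for period 40: 480 / 40 = 12.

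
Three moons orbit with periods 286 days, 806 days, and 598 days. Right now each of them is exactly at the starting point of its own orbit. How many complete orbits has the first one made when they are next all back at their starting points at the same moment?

713 orbits

All finish a whole number of cycles simultaneously at t = LCM of the periods.
286 = 2 × 11 × 13
806 = 2 × 13 × 31
598 = 2 × 13 × 23
LCM(286, 806, 598) = 2 × 11 × 13 × 23 × 31 = 203918.
Orbits for period 286: 203918 / 286 = 713.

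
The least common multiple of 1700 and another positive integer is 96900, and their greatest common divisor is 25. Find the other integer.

1425

gcd × lcm = product of the two integers, so the other integer is (25 × 96900) / 1700 = 1425.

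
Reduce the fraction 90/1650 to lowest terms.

3/55

90 = 2 × 3^2 × 5
1650 = 2 × 3 × 5^2 × 11
gcd(90, 1650) = 2 × 3 × 5 = 30.
Divide numerator and denominator by 30: 90/1650 = 3/55.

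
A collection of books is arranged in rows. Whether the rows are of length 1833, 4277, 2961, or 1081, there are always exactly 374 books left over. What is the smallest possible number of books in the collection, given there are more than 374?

N − 374 must be a common multiple of 1833, 4277, 2961, and 1081.
1833 = 3 × 13 × 47
4277 = 7 × 13 × 47
2961 = 3^2 × 7 × 47
1081 = 23 × 47
LCM(1833, 4277, 2961, 1081) = 3^2 × 7 × 13 × 23 × 47 = 885339.
Smallest N > 374 is LCM + 374 = 885339 + 374 = 885713.

885713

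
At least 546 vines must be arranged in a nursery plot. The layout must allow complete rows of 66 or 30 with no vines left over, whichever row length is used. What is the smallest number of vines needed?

660

The number of vines must be a common multiple of 66 and 30, so a multiple of their LCM.
66 = 2 × 3 × 11
30 = 2 × 3 × 5
LCM(66, 30) = 2 × 3 × 5 × 11 = 330.
Smallest multiple of 330 that is ≥ 546: ⌈546/330⌉ × 330 = 2 × 330 = 660.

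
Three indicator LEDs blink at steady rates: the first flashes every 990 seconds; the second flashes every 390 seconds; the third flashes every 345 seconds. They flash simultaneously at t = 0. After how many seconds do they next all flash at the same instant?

We need the least common multiple of the intervals.
990 = 2 × 3^2 × 5 × 11
390 = 2 × 3 × 5 × 13
345 = 3 × 5 × 23
LCM(990, 390, 345) = 2 × 3^2 × 5 × 11 × 13 × 23 = 296010.

296010 seconds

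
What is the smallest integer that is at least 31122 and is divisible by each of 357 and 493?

41412

The integer must be a common multiple of 357 and 493, so a multiple of their LCM.
357 = 3 × 7 × 17
493 = 17 × 29
LCM(357, 493) = 3 × 7 × 17 × 29 = 10353.
Smallest multiple of 10353 that is ≥ 31122: ⌈31122/10353⌉ × 10353 = 4 × 10353 = 41412.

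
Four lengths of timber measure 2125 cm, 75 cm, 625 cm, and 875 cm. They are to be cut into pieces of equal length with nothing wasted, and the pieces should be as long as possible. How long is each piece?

25 cm

The greatest length dividing all of 2125, 75, 625, and 875 is their gcd.
2125 = 5^3 × 17
75 = 3 × 5^2
625 = 5^4
875 = 5^3 × 7
gcd(2125, 75, 625, 875) = 5^2 = 25.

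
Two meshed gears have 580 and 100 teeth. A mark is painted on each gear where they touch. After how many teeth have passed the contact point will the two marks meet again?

2900 teeth

The first simultaneous occurrence is after LCM of the individual periods.
580 = 2^2 × 5 × 29
100 = 2^2 × 5^2
LCM(580, 100) = 2^2 × 5^2 × 29 = 2900.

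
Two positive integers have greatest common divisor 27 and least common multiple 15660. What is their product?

For any two positive integers, gcd × lcm = product = 27 × 15660 = 422820.

422820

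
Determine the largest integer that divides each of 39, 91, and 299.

39 = 3 × 13
91 = 7 × 13
299 = 13 × 23
gcd(39, 91, 299) = 13.

13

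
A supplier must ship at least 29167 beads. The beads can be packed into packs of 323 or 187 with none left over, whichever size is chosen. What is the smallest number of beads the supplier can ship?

The number of beads must be a common multiple of 323 and 187, so a multiple of their LCM.
323 = 17 × 19
187 = 11 × 17
LCM(323, 187) = 11 × 17 × 19 = 3553.
Smallest multiple of 3553 that is ≥ 29167: ⌈29167/3553⌉ × 3553 = 9 × 3553 = 31977.

31977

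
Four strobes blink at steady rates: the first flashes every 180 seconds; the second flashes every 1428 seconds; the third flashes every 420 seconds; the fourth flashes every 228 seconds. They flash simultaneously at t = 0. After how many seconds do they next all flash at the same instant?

406980 seconds

We need the least common multiple of the intervals.
180 = 2^2 × 3^2 × 5
1428 = 2^2 × 3 × 7 × 17
420 = 2^2 × 3 × 5 × 7
228 = 2^2 × 3 × 19
LCM(180, 1428, 420, 228) = 2^2 × 3^2 × 5 × 7 × 17 × 19 = 406980.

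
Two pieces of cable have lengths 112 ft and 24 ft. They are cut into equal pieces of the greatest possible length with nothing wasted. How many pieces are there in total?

Piece length = gcd(112, 24).
112 = 2^4 × 7
24 = 2^3 × 3
gcd(112, 24) = 2^3 = 8.
Total pieces = 112/8 + 24/8 = 14 + 3 = 17.

17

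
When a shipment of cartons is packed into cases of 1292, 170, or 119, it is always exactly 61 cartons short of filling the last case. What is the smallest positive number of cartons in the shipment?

45159

Being 61 short of a full case of size k means N ≡ −61 (mod k), i.e. N + 61 is a multiple of each size.
1292 = 2^2 × 17 × 19
170 = 2 × 5 × 17
119 = 7 × 17
LCM(1292, 170, 119) = 2^2 × 5 × 7 × 17 × 19 = 45220.
Smallest positive N is 45220 − 61 = 45159.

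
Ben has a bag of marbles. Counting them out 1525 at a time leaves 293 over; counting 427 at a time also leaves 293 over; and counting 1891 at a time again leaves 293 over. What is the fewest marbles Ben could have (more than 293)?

N − 293 must be a common multiple of 1525, 427, and 1891.
1525 = 5^2 × 61
427 = 7 × 61
1891 = 31 × 61
LCM(1525, 427, 1891) = 5^2 × 7 × 31 × 61 = 330925.
Smallest N > 293 is LCM + 293 = 330925 + 293 = 331218.

331218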